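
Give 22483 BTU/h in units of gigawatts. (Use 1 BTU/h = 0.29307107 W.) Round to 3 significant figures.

6.59e-6 GW

1 BTU per hour = 2.93071e-10 gigawatts.
22483 × 2.93071e-10 ≈ 6.59e-6 GW.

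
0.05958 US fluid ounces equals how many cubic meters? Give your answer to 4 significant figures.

1.762 × 10^-6 cubic meters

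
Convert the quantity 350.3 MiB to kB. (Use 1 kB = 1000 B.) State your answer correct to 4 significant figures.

1 MiB = 1048.58 kilobytes.
350.3 × 1048.58 ≈ 367300 kB.

367300 kB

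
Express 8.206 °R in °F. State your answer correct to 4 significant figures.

°R = °F + 459.67.
Applying the formula gives -451.5 °F.

-451.5 degrees Fahrenheit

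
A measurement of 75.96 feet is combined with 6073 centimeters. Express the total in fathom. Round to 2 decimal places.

75.96 ft = 12.6600 fathom and 6073 cm = 33.2076 fathom.
12.6600 + 33.2076 ≈ 45.87 fathom.

45.87 fathom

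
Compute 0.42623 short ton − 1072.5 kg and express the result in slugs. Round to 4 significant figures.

0.42623 short ton = 26.4953 slug and 1072.5 kg = 73.4896 slug.
26.4953 − 73.4896 ≈ -46.99 slug.

-46.99 slugs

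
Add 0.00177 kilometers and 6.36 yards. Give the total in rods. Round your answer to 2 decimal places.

0.00177 km = 0.351945 rod and 6.36 yd = 1.15636 rod.
0.351945 + 1.15636 ≈ 1.51 rod.

1.51 rod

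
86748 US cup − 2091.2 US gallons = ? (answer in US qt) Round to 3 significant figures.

86748 US cup = 21687.0 US qt and 2091.2 US gal = 8364.80 US qt.
21687.0 − 8364.80 ≈ 13300 US qt.

13300 US quarts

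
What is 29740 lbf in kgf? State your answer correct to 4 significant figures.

13490 kgf

1 pound-force = 0.453592 kgf.
29740 × 0.453592 ≈ 13490 kgf.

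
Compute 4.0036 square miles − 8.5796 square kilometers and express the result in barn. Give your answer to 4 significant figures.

1.790e+34 barns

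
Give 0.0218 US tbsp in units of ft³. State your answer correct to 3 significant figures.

1 US tbsp = 0.000522190 ft³.
So 0.0218 × 0.000522190 ≈ 1.14e-5 ft³.

1.14e-5 cubic feet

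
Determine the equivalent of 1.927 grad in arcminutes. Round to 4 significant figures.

104.1 arcmin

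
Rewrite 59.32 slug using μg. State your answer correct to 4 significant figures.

1 slug = 1.45939e+10 μg.
Thus 59.32 × 1.45939e+10 ≈ 8.657e+11 μg.

8.657e+11 μg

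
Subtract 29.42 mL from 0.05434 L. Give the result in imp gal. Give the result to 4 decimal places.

0.0055 imp gal

0.05434 L = 0.0119531 imp gal and 29.42 mL = 0.00647150 imp gal.
0.0119531 − 0.00647150 ≈ 0.0055 imp gal.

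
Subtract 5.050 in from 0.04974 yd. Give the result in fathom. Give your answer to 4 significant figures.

-0.04527 fathom

0.04974 yd = 0.0248700 fathom and 5.050 in = 0.0701389 fathom.
0.0248700 − 0.0701389 ≈ -0.04527 fathom.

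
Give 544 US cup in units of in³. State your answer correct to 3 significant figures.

7850 cubic inches

1 US cup = 14.4375 in³.
Thus 544 × 14.4375 ≈ 7850 in³.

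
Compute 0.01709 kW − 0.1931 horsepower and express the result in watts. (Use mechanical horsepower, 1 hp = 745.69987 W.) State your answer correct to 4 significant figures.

-126.9 W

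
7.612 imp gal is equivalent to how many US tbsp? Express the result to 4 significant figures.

2340 US tbsp

1 imperial gallon = 307.443 US tablespoons.
So 7.612 × 307.443 ≈ 2340 US tbsp.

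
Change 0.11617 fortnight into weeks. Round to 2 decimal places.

0.23 weeks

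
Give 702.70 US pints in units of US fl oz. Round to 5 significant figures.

11243 US fl oz

1 US pint = 16.0000 US fl oz.
So 702.70 × 16.0000 ≈ 11243 US fl oz.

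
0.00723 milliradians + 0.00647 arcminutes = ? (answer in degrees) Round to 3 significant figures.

0.000522 °

0.00723 mrad = 0.000414248 ° and 0.00647 arcmin = 0.000107833 °.
0.000414248 + 0.000107833 ≈ 0.000522 °.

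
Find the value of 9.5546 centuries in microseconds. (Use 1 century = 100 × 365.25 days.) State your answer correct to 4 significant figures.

1 century = 3.15576e+15 microseconds.
9.5546 × 3.15576e+15 ≈ 3.015e+16 μs.

3.015e+16 microseconds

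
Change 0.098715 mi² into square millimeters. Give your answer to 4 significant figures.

2.557 × 10^11 mm²

1 square mile = 2.58999 × 10^12 square millimeters.
Then 0.098715 × 2.58999 × 10^12 ≈ 2.557 × 10^11 mm².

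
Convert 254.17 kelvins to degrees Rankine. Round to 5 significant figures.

457.51 °R

°R = K × 9/5.
Applying the formula gives 457.51 °R.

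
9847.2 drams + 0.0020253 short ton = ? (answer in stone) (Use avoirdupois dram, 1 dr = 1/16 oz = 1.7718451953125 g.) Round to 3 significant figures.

3.04 st

9847.2 dr = 2.74754 st and 0.0020253 short ton = 0.289329 st.
2.74754 + 0.289329 ≈ 3.04 st.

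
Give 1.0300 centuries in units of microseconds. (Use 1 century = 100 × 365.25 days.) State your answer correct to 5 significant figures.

3.2504 × 10^15 μs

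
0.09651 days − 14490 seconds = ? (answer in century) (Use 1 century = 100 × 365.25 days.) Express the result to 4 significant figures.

-1.949 × 10^-6 centuries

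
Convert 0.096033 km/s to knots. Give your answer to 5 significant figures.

1 kilometer per second = 1943.84 kn.
Then 0.096033 × 1943.84 ≈ 186.67 kn.

186.67 kn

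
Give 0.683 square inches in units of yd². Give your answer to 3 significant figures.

1 in² = 0.000771605 square yards.
Then 0.683 × 0.000771605 ≈ 0.000527 yd².

0.000527 square yards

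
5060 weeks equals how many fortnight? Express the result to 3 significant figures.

2530 fortnight

1 wk = 0.500000 fortnight.
Thus 5060 × 0.500000 ≈ 2530 fortnight.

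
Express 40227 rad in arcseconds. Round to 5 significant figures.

1 rad = 206265 arcsec.
So 40227 × 206265 ≈ 8.2974 × 10^9 arcsec.

8.2974 × 10^9 arcsec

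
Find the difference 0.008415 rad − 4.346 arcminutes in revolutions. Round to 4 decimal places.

0.0011 rev

0.008415 rad = 0.00133929 rev and 4.346 arcmin = 0.000201204 rev.
0.00133929 − 0.000201204 ≈ 0.0011 rev.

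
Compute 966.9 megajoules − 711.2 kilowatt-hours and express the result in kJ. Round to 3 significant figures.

-1.59 × 10^6 kilojoules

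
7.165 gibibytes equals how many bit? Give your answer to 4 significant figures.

1 gibibyte = 8.58993 × 10^9 bits.
Then 7.165 × 8.58993 × 10^9 ≈ 6.155 × 10^10 bit.

6.155 × 10^10 bit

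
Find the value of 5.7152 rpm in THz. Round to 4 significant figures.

9.525e-14 THz

1 rpm = 1.66667e-14 terahertz.
Then 5.7152 × 1.66667e-14 ≈ 9.525e-14 THz.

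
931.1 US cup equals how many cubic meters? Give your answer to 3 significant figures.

0.220 m³

1 US cup = 0.000236588 m³.
Thus 931.1 × 0.000236588 ≈ 0.220 m³.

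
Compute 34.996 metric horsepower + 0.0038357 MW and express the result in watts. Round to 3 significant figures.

29600 W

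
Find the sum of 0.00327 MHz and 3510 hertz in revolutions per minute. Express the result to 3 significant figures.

407000 revolutions per minute

0.00327 MHz = 196200 rpm and 3510 Hz = 210600 rpm.
196200 + 210600 ≈ 407000 rpm.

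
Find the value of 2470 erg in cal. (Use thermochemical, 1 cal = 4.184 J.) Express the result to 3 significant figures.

1 erg = 2.39006e-8 cal.
Then 2470 × 2.39006e-8 ≈ 5.90e-5 cal.

5.90e-5 calories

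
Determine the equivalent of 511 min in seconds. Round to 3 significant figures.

1 min = 60.0000 s.
So 511 × 60.0000 ≈ 30700 s.

30700 seconds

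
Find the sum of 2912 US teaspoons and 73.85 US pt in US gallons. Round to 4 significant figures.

2912 US tsp = 3.79167 US gal and 73.85 US pt = 9.23125 US gal.
3.79167 + 9.23125 ≈ 13.02 US gal.

13.02 US gallons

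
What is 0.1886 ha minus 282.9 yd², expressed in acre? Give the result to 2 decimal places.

0.41 acre

0.1886 ha = 0.466041 acre and 282.9 yd² = 0.0584504 acre.
0.466041 − 0.0584504 ≈ 0.41 acre.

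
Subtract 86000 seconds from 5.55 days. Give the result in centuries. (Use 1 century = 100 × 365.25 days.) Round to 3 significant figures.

5.55 d = 0.000151951 century and 86000 s = 2.72518e-5 century.
0.000151951 − 2.72518e-5 ≈ 0.000125 century.

0.000125 centuries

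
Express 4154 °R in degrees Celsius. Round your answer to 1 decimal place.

°R = (°C + 273.15) × 9/5.
Applying the formula gives 2034.6 °C.

2034.6 °C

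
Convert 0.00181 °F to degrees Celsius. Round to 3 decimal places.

°F = °C × 9/5 + 32.
Applying the formula gives -17.777 °C.

-17.777 °C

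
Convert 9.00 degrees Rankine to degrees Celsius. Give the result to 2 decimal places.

°R = (°C + 273.15) × 9/5.
Applying the formula gives -268.15 °C.

-268.15 °C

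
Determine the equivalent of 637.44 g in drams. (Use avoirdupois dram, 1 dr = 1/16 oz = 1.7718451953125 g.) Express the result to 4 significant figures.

359.8 dr

1 g = 0.564383 dr.
Then 637.44 × 0.564383 ≈ 359.8 dr.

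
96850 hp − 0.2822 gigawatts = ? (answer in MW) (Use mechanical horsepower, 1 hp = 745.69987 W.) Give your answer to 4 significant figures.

96850 hp = 72.2210 MW and 0.2822 GW = 282.200 MW.
72.2210 − 282.200 ≈ -210.0 MW.

-210.0 megawatts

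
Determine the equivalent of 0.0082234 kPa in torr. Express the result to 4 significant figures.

0.06168 torr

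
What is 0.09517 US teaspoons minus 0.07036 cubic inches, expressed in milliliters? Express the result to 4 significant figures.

-0.6839 milliliters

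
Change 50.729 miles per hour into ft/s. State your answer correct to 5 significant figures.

74.403 ft/s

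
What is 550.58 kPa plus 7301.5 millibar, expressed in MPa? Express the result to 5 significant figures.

1.2807 megapascals

550.58 kPa = 0.550580 MPa and 7301.5 mbar = 0.730150 MPa.
0.550580 + 0.730150 ≈ 1.2807 MPa.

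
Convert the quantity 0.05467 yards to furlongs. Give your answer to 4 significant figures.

1 yd = 0.00454545 furlong.
Then 0.05467 × 0.00454545 ≈ 0.0002485 furlong.

0.0002485 furlongs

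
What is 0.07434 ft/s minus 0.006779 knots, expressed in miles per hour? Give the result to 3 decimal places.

0.07434 ft/s = 0.0506864 mph and 0.006779 kn = 0.00780113 mph.
0.0506864 − 0.00780113 ≈ 0.043 mph.

0.043 miles per hour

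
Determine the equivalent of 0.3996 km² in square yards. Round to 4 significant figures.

477900 yd²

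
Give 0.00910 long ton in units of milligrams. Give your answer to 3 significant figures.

1 long ton = 1.01605 × 10^9 mg.
So 0.00910 × 1.01605 × 10^9 ≈ 9.25 × 10^6 mg.

9.25 × 10^6 mg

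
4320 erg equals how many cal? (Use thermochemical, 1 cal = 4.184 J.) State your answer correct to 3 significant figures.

1 erg = 2.39006 × 10^-8 cal.
Thus 4320 × 2.39006 × 10^-8 ≈ 0.000103 cal.

0.000103 calories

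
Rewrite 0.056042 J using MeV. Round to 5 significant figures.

1 J = 6.24151 × 10^12 megaelectronvolts.
0.056042 × 6.24151 × 10^12 ≈ 3.4979 × 10^11 MeV.

3.4979 × 10^11 MeV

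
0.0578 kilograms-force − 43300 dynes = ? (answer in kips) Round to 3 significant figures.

0.0578 kgf = 0.000127427 kip and 43300 dyn = 9.73423 × 10^-5 kip.
0.000127427 − 9.73423 × 10^-5 ≈ 3.01 × 10^-5 kip.

3.01 × 10^-5 kips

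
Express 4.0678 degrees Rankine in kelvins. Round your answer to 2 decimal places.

°R = K × 9/5.
Applying the formula gives 2.26 K.

2.26 K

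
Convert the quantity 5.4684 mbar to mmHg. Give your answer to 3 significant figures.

4.10 mmHg

1 mbar = 0.750062 mmHg.
So 5.4684 × 0.750062 ≈ 4.10 mmHg.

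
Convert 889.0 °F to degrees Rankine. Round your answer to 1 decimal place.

1348.7 degrees Rankine

°R = °F + 459.67.
Applying the formula gives 1348.7 °R.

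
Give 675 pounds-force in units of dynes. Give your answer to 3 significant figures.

3.00 × 10^8 dyn

1 lbf = 444822 dynes.
Thus 675 × 444822 ≈ 3.00 × 10^8 dyn.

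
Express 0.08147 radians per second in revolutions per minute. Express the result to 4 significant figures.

0.7780 revolutions per minute

1 radian per second = 9.54930 rpm.
So 0.08147 × 9.54930 ≈ 0.7780 rpm.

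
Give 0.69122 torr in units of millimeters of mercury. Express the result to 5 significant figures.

1 torr = 1.00000 mmHg.
0.69122 × 1.00000 ≈ 0.69122 mmHg.

0.69122 millimeters of mercury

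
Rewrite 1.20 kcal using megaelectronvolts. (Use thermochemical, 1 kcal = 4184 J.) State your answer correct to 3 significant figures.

1 kcal = 2.61145e+16 MeV.
1.20 × 2.61145e+16 ≈ 3.13e+16 MeV.

3.13e+16 MeV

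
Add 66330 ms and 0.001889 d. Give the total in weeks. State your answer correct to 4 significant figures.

0.0003795 weeks

66330 ms = 0.000109673 wk and 0.001889 d = 0.000269857 wk.
0.000109673 + 0.000269857 ≈ 0.0003795 wk.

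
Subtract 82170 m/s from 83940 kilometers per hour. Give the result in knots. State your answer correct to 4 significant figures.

-114400 knots

83940 km/h = 45324.0 kn and 82170 m/s = 159726 kn.
45324.0 − 159726 ≈ -114400 kn.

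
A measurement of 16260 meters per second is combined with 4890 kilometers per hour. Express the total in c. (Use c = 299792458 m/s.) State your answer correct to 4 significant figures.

5.877e-5 c

16260 m/s = 5.42375e-5 c and 4890 km/h = 4.53091e-6 c.
5.42375e-5 + 4.53091e-6 ≈ 5.877e-5 c.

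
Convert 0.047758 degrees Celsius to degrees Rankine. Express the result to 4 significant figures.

°R = (°C + 273.15) × 9/5.
Applying the formula gives 491.8 °R.

491.8 °R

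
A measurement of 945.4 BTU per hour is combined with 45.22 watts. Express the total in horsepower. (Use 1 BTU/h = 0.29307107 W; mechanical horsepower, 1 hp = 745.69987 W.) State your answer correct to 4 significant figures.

0.4322 horsepower

945.4 BTU/h = 0.371556 hp and 45.22 W = 0.0606410 hp.
0.371556 + 0.0606410 ≈ 0.4322 hp.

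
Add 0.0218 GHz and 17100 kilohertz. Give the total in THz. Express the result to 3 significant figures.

0.0218 GHz = 2.18000 × 10^-5 THz and 17100 kHz = 1.71000 × 10^-5 THz.
2.18000 × 10^-5 + 1.71000 × 10^-5 ≈ 3.89 × 10^-5 THz.

3.89 × 10^-5 THz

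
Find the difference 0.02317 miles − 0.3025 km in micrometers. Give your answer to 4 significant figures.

0.02317 mi = 3.72885e+7 μm and 0.3025 km = 3.02500e+8 μm.
3.72885e+7 − 3.02500e+8 ≈ -2.652e+8 μm.

-2.652e+8 μm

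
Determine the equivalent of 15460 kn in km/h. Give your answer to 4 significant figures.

28630 km/h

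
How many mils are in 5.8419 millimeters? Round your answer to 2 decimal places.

230.00 mil

1 mm = 39.3701 mils.
So 5.8419 × 39.3701 ≈ 230.00 mil.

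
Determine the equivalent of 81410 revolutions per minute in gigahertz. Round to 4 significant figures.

1.357 × 10^-6 GHz

1 rpm = 1.66667 × 10^-11 GHz.
81410 × 1.66667 × 10^-11 ≈ 1.357 × 10^-6 GHz.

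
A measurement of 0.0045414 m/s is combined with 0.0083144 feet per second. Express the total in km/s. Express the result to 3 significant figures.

0.0045414 m/s = 4.54140e-6 km/s and 0.0083144 ft/s = 2.53423e-6 km/s.
4.54140e-6 + 2.53423e-6 ≈ 7.08e-6 km/s.

7.08e-6 kilometers per second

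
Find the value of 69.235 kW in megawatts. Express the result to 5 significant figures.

0.069235 megawatts

1 kW = 0.00100000 MW.
Then 69.235 × 0.00100000 ≈ 0.069235 MW.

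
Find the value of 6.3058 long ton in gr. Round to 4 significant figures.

9.887e+7 grains

1 long ton = 1.56800e+7 gr.
So 6.3058 × 1.56800e+7 ≈ 9.887e+7 gr.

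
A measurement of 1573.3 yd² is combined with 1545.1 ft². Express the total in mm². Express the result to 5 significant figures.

1.4590e+9 mm²

1573.3 yd² = 1.31548e+9 mm² and 1545.1 ft² = 1.43544e+8 mm².
1.31548e+9 + 1.43544e+8 ≈ 1.4590e+9 mm².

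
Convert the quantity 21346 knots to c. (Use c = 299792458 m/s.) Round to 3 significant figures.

1 kn = 1.71600 × 10^-9 times the speed of light.
Then 21346 × 1.71600 × 10^-9 ≈ 3.66 × 10^-5 c.

3.66 × 10^-5 c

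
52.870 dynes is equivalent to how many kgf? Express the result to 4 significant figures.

5.391e-5 kgf

1 dyne = 1.01972e-6 kgf.
Thus 52.870 × 1.01972e-6 ≈ 5.391e-5 kgf.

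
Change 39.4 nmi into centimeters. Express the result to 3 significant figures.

1 nautical mile = 185200 centimeters.
Thus 39.4 × 185200 ≈ 7.30e+6 cm.

7.30e+6 centimeters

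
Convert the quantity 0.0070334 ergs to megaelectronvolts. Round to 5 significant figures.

4389.9 megaelectronvolts

1 erg = 624151 MeV.
0.0070334 × 624151 ≈ 4389.9 MeV.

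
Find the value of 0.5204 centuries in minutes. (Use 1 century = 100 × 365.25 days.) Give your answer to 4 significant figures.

2.737 × 10^7 min

1 century = 5.25960 × 10^7 min.
0.5204 × 5.25960 × 10^7 ≈ 2.737 × 10^7 min.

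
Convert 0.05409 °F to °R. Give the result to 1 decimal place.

°R = °F + 459.67.
Applying the formula gives 459.7 °R.

459.7 °R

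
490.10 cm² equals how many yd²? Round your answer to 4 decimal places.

0.0586 yd²

1 cm² = 0.000119599 square yards.
So 490.10 × 0.000119599 ≈ 0.0586 yd².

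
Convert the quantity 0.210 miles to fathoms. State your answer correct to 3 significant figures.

185 fathoms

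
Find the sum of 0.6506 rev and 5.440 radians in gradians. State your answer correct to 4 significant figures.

0.6506 rev = 260.240 grad and 5.440 rad = 346.321 grad.
260.240 + 346.321 ≈ 606.6 grad.

606.6 grad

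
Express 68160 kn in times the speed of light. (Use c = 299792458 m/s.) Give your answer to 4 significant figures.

0.0001170 c

1 knot = 1.71600e-9 c.
Then 68160 × 1.71600e-9 ≈ 0.0001170 c.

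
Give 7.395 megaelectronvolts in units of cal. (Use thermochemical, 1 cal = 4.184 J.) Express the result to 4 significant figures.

1 megaelectronvolt = 3.82929 × 10^-14 cal.
Then 7.395 × 3.82929 × 10^-14 ≈ 2.832 × 10^-13 cal.

2.832 × 10^-13 calories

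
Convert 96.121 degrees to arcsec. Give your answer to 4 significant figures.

1 degree = 3600.00 arcseconds.
So 96.121 × 3600.00 ≈ 346000 arcsec.

346000 arcsec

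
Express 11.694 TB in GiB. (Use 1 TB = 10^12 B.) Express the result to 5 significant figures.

10891 GiB

1 TB = 931.323 GiB.
11.694 × 931.323 ≈ 10891 GiB.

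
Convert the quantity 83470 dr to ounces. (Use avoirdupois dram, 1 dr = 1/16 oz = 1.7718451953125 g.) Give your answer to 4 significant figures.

5217 ounces

1 dr = 0.0625000 oz.
Thus 83470 × 0.0625000 ≈ 5217 oz.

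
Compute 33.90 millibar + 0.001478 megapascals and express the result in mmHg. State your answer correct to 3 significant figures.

36.5 millimeters of mercury

33.90 mbar = 25.4271 mmHg and 0.001478 MPa = 11.0859 mmHg.
25.4271 + 11.0859 ≈ 36.5 mmHg.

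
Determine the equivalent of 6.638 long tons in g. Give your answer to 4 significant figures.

6.745e+6 grams

1 long ton = 1.01605e+6 g.
Thus 6.638 × 1.01605e+6 ≈ 6.745e+6 g.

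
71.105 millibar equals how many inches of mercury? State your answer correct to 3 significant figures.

2.10 inHg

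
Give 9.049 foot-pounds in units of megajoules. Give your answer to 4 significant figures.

1.227e-5 MJ

1 ft·lbf = 1.35582e-6 MJ.
9.049 × 1.35582e-6 ≈ 1.227e-5 MJ.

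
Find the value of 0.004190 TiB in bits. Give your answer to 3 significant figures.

3.69e+10 bit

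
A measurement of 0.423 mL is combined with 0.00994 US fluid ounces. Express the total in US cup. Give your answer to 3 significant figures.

0.423 mL = 0.00178792 US cup and 0.00994 US fl oz = 0.00124250 US cup.
0.00178792 + 0.00124250 ≈ 0.00303 US cup.

0.00303 US cup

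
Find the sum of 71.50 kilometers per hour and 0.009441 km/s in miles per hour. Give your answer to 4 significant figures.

65.55 mph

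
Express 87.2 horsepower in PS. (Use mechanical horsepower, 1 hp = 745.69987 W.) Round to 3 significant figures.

88.4 PS

1 hp = 1.01387 PS.
Thus 87.2 × 1.01387 ≈ 88.4 PS.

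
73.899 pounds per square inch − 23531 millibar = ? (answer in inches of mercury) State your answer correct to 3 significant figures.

-544 inHg

73.899 psi = 150.460 inHg and 23531 mbar = 694.870 inHg.
150.460 − 694.870 ≈ -544 inHg.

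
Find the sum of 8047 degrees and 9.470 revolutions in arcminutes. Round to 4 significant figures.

8047 ° = 482820 arcmin and 9.470 rev = 204552 arcmin.
482820 + 204552 ≈ 687400 arcmin.

687400 arcminutes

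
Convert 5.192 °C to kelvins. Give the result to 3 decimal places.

K = °C + 273.15.
Applying the formula gives 278.342 K.

278.342 K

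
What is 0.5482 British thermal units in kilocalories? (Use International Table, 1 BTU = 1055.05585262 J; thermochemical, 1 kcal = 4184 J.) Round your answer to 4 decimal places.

0.1382 kcal

1 BTU = 0.252164 kilocalories.
Thus 0.5482 × 0.252164 ≈ 0.1382 kcal.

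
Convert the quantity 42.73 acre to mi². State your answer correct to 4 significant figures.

1 acre = 0.00156250 square miles.
Then 42.73 × 0.00156250 ≈ 0.06677 mi².

0.06677 mi²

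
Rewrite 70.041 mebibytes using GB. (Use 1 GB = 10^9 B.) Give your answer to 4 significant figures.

0.07344 GB

1 MiB = 0.00104858 GB.
Then 70.041 × 0.00104858 ≈ 0.07344 GB.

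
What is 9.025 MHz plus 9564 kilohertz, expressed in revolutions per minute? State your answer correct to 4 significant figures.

1.115e+9 revolutions per minute

9.025 MHz = 5.41500e+8 rpm and 9564 kHz = 5.73840e+8 rpm.
5.41500e+8 + 5.73840e+8 ≈ 1.115e+9 rpm.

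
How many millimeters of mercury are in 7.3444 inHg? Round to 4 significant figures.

186.5 mmHg

1 inch of mercury = 25.4000 mmHg.
7.3444 × 25.4000 ≈ 186.5 mmHg.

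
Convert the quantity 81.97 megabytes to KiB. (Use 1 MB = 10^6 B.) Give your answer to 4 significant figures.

80050 kibibytes

1 MB = 976.5625 kibibytes.
So 81.97 × 976.5625 ≈ 80050 KiB.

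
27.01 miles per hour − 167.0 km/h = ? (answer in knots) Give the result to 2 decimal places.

27.01 mph = 23.4710 kn and 167.0 km/h = 90.1728 kn.
23.4710 − 90.1728 ≈ -66.70 kn.

-66.70 knots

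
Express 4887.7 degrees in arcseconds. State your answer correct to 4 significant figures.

1 ° = 3600.00 arcseconds.
So 4887.7 × 3600.00 ≈ 1.760e+7 arcsec.

1.760e+7 arcseconds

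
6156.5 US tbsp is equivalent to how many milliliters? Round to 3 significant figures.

91000 mL

1 US tablespoon = 14.7868 milliliters.
6156.5 × 14.7868 ≈ 91000 mL.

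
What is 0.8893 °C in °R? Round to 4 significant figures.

493.3 degrees Rankine

°R = (°C + 273.15) × 9/5.
Applying the formula gives 493.3 °R.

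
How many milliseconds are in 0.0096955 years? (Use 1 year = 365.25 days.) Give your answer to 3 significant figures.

1 yr = 3.15576e+10 ms.
0.0096955 × 3.15576e+10 ≈ 3.06e+8 ms.

3.06e+8 milliseconds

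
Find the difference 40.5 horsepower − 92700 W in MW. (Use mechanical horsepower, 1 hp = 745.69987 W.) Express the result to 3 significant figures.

40.5 hp = 0.0302008 MW and 92700 W = 0.0927000 MW.
0.0302008 − 0.0927000 ≈ -0.0625 MW.

-0.0625 MW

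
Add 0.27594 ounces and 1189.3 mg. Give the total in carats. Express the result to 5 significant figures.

0.27594 oz = 39.1138 ct and 1189.3 mg = 5.94650 ct.
39.1138 + 5.94650 ≈ 45.060 ct.

45.060 carats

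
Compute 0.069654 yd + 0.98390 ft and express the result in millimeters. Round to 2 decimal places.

0.069654 yd = 63.6916 mm and 0.98390 ft = 299.893 mm.
63.6916 + 299.893 ≈ 363.58 mm.

363.58 mm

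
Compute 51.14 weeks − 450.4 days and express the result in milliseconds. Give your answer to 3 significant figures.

-7.99e+9 ms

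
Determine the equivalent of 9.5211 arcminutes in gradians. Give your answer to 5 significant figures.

0.17632 gradians

1 arcminute = 0.0185185 gradians.
Thus 9.5211 × 0.0185185 ≈ 0.17632 grad.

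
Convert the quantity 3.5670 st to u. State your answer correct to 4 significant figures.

1.364 × 10^28 u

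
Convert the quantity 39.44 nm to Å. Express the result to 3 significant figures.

1 nm = 10.0000 angstroms.
39.44 × 10.0000 ≈ 394 Å.

394 Å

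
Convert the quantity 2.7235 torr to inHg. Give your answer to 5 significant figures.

0.10722 inches of mercury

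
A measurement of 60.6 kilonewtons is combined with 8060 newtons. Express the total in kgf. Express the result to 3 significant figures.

7000 kgf

60.6 kN = 6179.48 kgf and 8060 N = 821.891 kgf.
6179.48 + 821.891 ≈ 7000 kgf.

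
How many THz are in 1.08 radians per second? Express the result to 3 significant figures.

1.72e-13 THz

1 radian per second = 1.59155e-13 terahertz.
So 1.08 × 1.59155e-13 ≈ 1.72e-13 THz.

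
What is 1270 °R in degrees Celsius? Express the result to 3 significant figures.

°R = (°C + 273.15) × 9/5.
Applying the formula gives 432 °C.

432 °C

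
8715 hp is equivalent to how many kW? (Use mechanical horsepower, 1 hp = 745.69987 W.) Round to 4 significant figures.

6499 kilowatts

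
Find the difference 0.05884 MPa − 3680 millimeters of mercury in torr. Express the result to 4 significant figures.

-3239 torr

0.05884 MPa = 441.336 torr and 3680 mmHg = 3680.00 torr.
441.336 − 3680.00 ≈ -3239 torr.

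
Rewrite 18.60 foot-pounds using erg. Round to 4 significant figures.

2.522e+8 erg

1 ft·lbf = 1.35582e+7 erg.
Then 18.60 × 1.35582e+7 ≈ 2.522e+8 erg.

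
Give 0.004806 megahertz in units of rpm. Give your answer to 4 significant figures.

288400 rpm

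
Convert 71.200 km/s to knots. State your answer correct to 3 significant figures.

1 km/s = 1943.84 kn.
So 71.200 × 1943.84 ≈ 138000 kn.

138000 kn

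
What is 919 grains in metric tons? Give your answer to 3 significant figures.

5.96 × 10^-5 metric tons

1 grain = 6.47989 × 10^-8 t.
Thus 919 × 6.47989 × 10^-8 ≈ 5.96 × 10^-5 t.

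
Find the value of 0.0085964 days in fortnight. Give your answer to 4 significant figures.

1 day = 0.0714286 fortnight.
Thus 0.0085964 × 0.0714286 ≈ 0.0006140 fortnight.

0.0006140 fortnights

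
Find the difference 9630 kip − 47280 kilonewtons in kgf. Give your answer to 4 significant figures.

-453100 kgf

9630 kip = 4.36809e+6 kgf and 47280 kN = 4.82122e+6 kgf.
4.36809e+6 − 4.82122e+6 ≈ -453100 kgf.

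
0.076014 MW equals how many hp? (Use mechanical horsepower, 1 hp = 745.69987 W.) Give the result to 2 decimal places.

101.94 horsepower

1 megawatt = 1341.02 hp.
Thus 0.076014 × 1341.02 ≈ 101.94 hp.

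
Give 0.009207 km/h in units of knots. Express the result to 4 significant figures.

0.004971 kn

1 km/h = 0.539957 kn.
0.009207 × 0.539957 ≈ 0.004971 kn.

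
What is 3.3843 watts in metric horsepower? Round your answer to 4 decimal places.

1 W = 0.00135962 PS.
Thus 3.3843 × 0.00135962 ≈ 0.0046 PS.

0.0046 PS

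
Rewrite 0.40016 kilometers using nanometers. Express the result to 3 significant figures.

1 kilometer = 1.00000e+12 nm.
So 0.40016 × 1.00000e+12 ≈ 4.00e+11 nm.

4.00e+11 nanometers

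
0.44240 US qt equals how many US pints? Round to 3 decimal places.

0.885 US pints

1 US quart = 2.00000 US pt.
So 0.44240 × 2.00000 ≈ 0.885 US pt.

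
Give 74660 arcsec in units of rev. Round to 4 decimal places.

0.0576 rev

1 arcsecond = 7.71605 × 10^-7 rev.
Then 74660 × 7.71605 × 10^-7 ≈ 0.0576 rev.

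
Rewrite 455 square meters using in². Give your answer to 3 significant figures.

705000 in²

1 square meter = 1550.00 square inches.
So 455 × 1550.00 ≈ 705000 in².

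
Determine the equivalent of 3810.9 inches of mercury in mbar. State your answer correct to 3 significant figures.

129000 mbar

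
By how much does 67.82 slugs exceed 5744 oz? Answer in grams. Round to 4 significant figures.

826900 grams

67.82 slug = 989758 g and 5744 oz = 162840 g.
989758 − 162840 ≈ 826900 g.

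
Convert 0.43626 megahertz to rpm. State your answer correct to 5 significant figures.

1 MHz = 6.00000 × 10^7 rpm.
So 0.43626 × 6.00000 × 10^7 ≈ 2.6176 × 10^7 rpm.

2.6176 × 10^7 rpm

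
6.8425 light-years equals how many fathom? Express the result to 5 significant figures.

3.5398 × 10^16 fathom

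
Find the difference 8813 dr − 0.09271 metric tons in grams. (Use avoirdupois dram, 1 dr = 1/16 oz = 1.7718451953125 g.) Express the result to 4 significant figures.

-77090 grams

8813 dr = 15615.3 g and 0.09271 t = 92710.0 g.
15615.3 − 92710.0 ≈ -77090 g.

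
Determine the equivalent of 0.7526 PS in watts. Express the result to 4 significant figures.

553.5 watts

1 metric horsepower = 735.499 watts.
Then 0.7526 × 735.499 ≈ 553.5 W.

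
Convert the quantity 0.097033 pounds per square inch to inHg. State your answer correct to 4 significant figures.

0.1976 inHg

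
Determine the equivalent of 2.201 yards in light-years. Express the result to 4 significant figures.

2.127e-16 ly

1 yd = 9.66522e-17 ly.
2.201 × 9.66522e-17 ≈ 2.127e-16 ly.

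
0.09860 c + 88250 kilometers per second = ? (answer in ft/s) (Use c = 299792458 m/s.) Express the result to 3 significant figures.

3.87 × 10^8 feet per second

0.09860 c = 9.69801 × 10^7 ft/s and 88250 km/s = 2.89534 × 10^8 ft/s.
9.69801 × 10^7 + 2.89534 × 10^8 ≈ 3.87 × 10^8 ft/s.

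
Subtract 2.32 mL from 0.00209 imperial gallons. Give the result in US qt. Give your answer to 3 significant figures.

0.00759 US qt

0.00209 imp gal = 0.0100399 US qt and 2.32 mL = 0.00245152 US qt.
0.0100399 − 0.00245152 ≈ 0.00759 US qt.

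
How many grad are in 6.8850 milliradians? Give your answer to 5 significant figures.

0.43831 gradians

1 mrad = 0.0636620 gradians.
6.8850 × 0.0636620 ≈ 0.43831 grad.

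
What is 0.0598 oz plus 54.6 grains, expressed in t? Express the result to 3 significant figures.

0.0598 oz = 1.69530 × 10^-6 t and 54.6 gr = 3.53802 × 10^-6 t.
1.69530 × 10^-6 + 3.53802 × 10^-6 ≈ 5.23 × 10^-6 t.

5.23 × 10^-6 t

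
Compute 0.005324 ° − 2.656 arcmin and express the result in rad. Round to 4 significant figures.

0.005324 ° = 9.29213 × 10^-5 rad and 2.656 arcmin = 0.000772599 rad.
9.29213 × 10^-5 − 0.000772599 ≈ -0.0006797 rad.

-0.0006797 radians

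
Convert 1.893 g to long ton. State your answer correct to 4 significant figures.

1.863e-6 long tons

1 gram = 9.84207e-7 long ton.
1.893 × 9.84207e-7 ≈ 1.863e-6 long ton.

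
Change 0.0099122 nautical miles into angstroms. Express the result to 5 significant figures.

1.8357e+11 Å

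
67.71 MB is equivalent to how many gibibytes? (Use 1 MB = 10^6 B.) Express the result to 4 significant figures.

1 megabyte = 0.000931323 GiB.
So 67.71 × 0.000931323 ≈ 0.06306 GiB.

0.06306 gibibytes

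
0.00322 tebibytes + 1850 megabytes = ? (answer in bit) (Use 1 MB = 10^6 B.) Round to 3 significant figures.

0.00322 TiB = 2.83234e+10 bit and 1850 MB = 1.48000e+10 bit.
2.83234e+10 + 1.48000e+10 ≈ 4.31e+10 bit.

4.31e+10 bit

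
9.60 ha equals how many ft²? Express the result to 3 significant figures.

1 ha = 107639 square feet.
So 9.60 × 107639 ≈ 1.03 × 10^6 ft².

1.03 × 10^6 square feet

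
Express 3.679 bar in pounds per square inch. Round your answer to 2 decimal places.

53.36 pounds per square inch

1 bar = 14.5038 psi.
So 3.679 × 14.5038 ≈ 53.36 psi.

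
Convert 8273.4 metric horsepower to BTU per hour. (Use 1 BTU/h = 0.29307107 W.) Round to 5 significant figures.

2.0763e+7 BTU/h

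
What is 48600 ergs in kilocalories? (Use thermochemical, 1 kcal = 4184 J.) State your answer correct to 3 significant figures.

1.16e-6 kilocalories

1 erg = 2.39006e-11 kilocalories.
48600 × 2.39006e-11 ≈ 1.16e-6 kcal.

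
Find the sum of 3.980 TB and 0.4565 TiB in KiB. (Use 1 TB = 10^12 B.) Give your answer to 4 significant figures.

3.980 TB = 3.88672 × 10^9 KiB and 0.4565 TiB = 4.90163 × 10^8 KiB.
3.88672 × 10^9 + 4.90163 × 10^8 ≈ 4.377 × 10^9 KiB.

4.377 × 10^9 kibibytes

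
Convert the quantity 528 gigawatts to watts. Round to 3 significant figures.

5.28 × 10^11 W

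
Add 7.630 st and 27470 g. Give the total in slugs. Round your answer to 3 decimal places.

5.202 slug

7.630 st = 3.32007 slug and 27470 g = 1.88229 slug.
3.32007 + 1.88229 ≈ 5.202 slug.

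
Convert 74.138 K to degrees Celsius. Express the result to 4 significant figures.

K = °C + 273.15.
Applying the formula gives -199.0 °C.

-199.0 °C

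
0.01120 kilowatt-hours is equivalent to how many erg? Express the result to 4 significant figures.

4.032 × 10^11 ergs

1 kWh = 3.60000 × 10^13 erg.
Then 0.01120 × 3.60000 × 10^13 ≈ 4.032 × 10^11 erg.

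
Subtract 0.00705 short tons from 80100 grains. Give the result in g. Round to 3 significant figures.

80100 gr = 5190.39 g and 0.00705 short ton = 6395.65 g.
5190.39 − 6395.65 ≈ -1210 g.

-1210 g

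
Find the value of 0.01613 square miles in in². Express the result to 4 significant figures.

1 mi² = 4.01449 × 10^9 in².
0.01613 × 4.01449 × 10^9 ≈ 6.475 × 10^7 in².

6.475 × 10^7 square inches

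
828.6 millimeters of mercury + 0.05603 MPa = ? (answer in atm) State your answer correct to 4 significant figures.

828.6 mmHg = 1.09026 atm and 0.05603 MPa = 0.552973 atm.
1.09026 + 0.552973 ≈ 1.643 atm.

1.643 atm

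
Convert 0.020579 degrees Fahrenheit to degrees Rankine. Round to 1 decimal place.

°R = °F + 459.67.
Applying the formula gives 459.7 °R.

459.7 °R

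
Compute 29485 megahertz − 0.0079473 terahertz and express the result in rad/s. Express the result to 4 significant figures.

29485 MHz = 1.85260e+11 rad/s and 0.0079473 THz = 4.99344e+10 rad/s.
1.85260e+11 − 4.99344e+10 ≈ 1.353e+11 rad/s.

1.353e+11 radians per second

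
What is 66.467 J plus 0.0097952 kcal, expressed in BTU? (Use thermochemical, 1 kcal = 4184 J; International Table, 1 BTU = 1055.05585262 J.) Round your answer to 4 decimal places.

66.467 J = 0.0629986 BTU and 0.0097952 kcal = 0.0388445 BTU.
0.0629986 + 0.0388445 ≈ 0.1018 BTU.

0.1018 British thermal units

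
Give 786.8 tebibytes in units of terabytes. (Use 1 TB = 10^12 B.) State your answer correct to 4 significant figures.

1 TiB = 1.09951 TB.
So 786.8 × 1.09951 ≈ 865.1 TB.

865.1 TB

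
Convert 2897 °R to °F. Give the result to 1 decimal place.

2437.3 °F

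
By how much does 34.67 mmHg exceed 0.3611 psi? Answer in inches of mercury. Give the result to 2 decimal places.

0.63 inches of mercury

34.67 mmHg = 1.36496 inHg and 0.3611 psi = 0.735207 inHg.
1.36496 − 0.735207 ≈ 0.63 inHg.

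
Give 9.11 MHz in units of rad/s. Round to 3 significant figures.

5.72e+7 radians per second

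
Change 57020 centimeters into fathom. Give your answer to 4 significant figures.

1 cm = 0.00546807 fathoms.
So 57020 × 0.00546807 ≈ 311.8 fathom.

311.8 fathom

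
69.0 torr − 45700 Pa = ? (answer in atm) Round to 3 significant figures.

-0.360 atm

69.0 torr = 0.0907895 atm and 45700 Pa = 0.451024 atm.
0.0907895 − 0.451024 ≈ -0.360 atm.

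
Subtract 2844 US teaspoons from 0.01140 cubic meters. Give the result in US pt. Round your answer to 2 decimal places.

-5.53 US pints

0.01140 m³ = 24.0925 US pt and 2844 US tsp = 29.6250 US pt.
24.0925 − 29.6250 ≈ -5.53 US pt.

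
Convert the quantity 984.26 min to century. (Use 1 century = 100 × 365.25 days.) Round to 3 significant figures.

1 minute = 1.90129 × 10^-8 centuries.
Then 984.26 × 1.90129 × 10^-8 ≈ 1.87 × 10^-5 century.

1.87 × 10^-5 century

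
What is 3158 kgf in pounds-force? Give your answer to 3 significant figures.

6960 lbf

1 kgf = 2.20462 pounds-force.
So 3158 × 2.20462 ≈ 6960 lbf.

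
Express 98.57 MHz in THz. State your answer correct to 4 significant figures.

9.857e-5 THz

1 MHz = 1.00000e-6 THz.
Then 98.57 × 1.00000e-6 ≈ 9.857e-5 THz.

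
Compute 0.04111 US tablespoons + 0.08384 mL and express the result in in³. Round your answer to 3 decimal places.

0.042 cubic inches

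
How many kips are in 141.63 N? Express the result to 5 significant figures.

1 N = 0.000224809 kip.
Thus 141.63 × 0.000224809 ≈ 0.031840 kip.

0.031840 kips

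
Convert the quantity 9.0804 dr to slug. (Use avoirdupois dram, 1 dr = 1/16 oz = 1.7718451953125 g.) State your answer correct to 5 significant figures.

1 dr = 0.000121410 slug.
Then 9.0804 × 0.000121410 ≈ 0.0011025 slug.

0.0011025 slug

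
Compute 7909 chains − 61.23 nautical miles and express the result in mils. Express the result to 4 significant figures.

1.799 × 10^9 mil

7909 chain = 6.26393 × 10^9 mil and 61.23 nmi = 4.46449 × 10^9 mil.
6.26393 × 10^9 − 4.46449 × 10^9 ≈ 1.799 × 10^9 mil.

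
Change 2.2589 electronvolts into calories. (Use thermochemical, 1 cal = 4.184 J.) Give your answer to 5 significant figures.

8.6500 × 10^-20 cal

1 eV = 3.82929 × 10^-20 cal.
2.2589 × 3.82929 × 10^-20 ≈ 8.6500 × 10^-20 cal.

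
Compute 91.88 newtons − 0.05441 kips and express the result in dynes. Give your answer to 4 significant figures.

-1.501e+7 dyn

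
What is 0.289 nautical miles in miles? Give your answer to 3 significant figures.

0.333 miles

1 nautical mile = 1.15078 miles.
So 0.289 × 1.15078 ≈ 0.333 mi.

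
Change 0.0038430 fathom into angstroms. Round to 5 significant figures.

1 fathom = 1.82880 × 10^10 angstroms.
So 0.0038430 × 1.82880 × 10^10 ≈ 7.0281 × 10^7 Å.

7.0281 × 10^7 angstroms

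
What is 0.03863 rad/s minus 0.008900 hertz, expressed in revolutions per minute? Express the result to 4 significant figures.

0.03863 rad/s = 0.368889 rpm and 0.008900 Hz = 0.534000 rpm.
0.368889 − 0.534000 ≈ -0.1651 rpm.

-0.1651 rpm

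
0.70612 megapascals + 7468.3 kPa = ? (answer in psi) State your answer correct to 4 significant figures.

1186 psi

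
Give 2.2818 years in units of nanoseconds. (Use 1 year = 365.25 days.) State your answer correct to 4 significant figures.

7.201e+16 nanoseconds

1 year = 3.15576e+16 nanoseconds.
Thus 2.2818 × 3.15576e+16 ≈ 7.201e+16 ns.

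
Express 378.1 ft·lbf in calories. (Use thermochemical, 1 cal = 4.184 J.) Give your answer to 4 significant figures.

122.5 calories

1 ft·lbf = 0.324048 cal.
378.1 × 0.324048 ≈ 122.5 cal.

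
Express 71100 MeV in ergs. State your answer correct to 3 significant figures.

1 MeV = 1.60218 × 10^-6 ergs.
71100 × 1.60218 × 10^-6 ≈ 0.114 erg.

0.114 ergs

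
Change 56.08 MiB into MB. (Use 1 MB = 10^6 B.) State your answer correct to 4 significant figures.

58.80 MB

1 MiB = 1.04858 MB.
So 56.08 × 1.04858 ≈ 58.80 MB.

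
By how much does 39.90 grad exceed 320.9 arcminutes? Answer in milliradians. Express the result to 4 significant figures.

39.90 grad = 626.748 mrad and 320.9 arcmin = 93.3460 mrad.
626.748 − 93.3460 ≈ 533.4 mrad.

533.4 mrad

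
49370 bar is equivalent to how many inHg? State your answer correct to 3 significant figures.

1 bar = 29.5300 inches of mercury.
So 49370 × 29.5300 ≈ 1.46e+6 inHg.

1.46e+6 inches of mercury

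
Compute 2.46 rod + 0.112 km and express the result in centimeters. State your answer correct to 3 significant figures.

12400 cm

2.46 rod = 1237.18 cm and 0.112 km = 11200.0 cm.
1237.18 + 11200.0 ≈ 12400 cm.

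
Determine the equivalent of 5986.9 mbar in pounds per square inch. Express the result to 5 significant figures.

86.833 psi

1 millibar = 0.0145038 pounds per square inch.
5986.9 × 0.0145038 ≈ 86.833 psi.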